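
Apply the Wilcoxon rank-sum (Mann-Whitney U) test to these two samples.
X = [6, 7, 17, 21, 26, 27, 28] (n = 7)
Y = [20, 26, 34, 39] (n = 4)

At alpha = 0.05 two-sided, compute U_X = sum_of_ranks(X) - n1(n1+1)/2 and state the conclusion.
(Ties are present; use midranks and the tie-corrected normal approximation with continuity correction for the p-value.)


Step 1: Combine and sort all 11 observations; assign midranks.
sorted (value, group): (6,X), (7,X), (17,X), (20,Y), (21,X), (26,X), (26,Y), (27,X), (28,X), (34,Y), (39,Y)
ranks: 6->1, 7->2, 17->3, 20->4, 21->5, 26->6.5, 26->6.5, 27->8, 28->9, 34->10, 39->11
Step 2: Rank sum for X: R1 = 1 + 2 + 3 + 5 + 6.5 + 8 + 9 = 34.5.
Step 3: U_X = R1 - n1(n1+1)/2 = 34.5 - 7*8/2 = 34.5 - 28 = 6.5.
       U_Y = n1*n2 - U_X = 28 - 6.5 = 21.5.
Step 4: Ties are present, so use the tie-corrected normal approximation (with continuity correction) for the p-value.
Step 5: p-value = 0.184875; compare to alpha = 0.05. fail to reject H0.

U_X = 6.5, p = 0.184875, fail to reject H0 at alpha = 0.05.


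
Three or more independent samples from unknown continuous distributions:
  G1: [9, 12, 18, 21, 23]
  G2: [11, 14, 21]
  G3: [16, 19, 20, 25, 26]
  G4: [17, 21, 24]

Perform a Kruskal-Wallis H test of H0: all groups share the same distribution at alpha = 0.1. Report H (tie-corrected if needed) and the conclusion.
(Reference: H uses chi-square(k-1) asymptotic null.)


Step 1: Combine all N = 16 observations and assign midranks.
sorted (value, group, rank): (9,G1,1), (11,G2,2), (12,G1,3), (14,G2,4), (16,G3,5), (17,G4,6), (18,G1,7), (19,G3,8), (20,G3,9), (21,G1,11), (21,G2,11), (21,G4,11), (23,G1,13), (24,G4,14), (25,G3,15), (26,G3,16)
Step 2: Sum ranks within each group.
R_1 = 35 (n_1 = 5)
R_2 = 17 (n_2 = 3)
R_3 = 53 (n_3 = 5)
R_4 = 31 (n_4 = 3)
Step 3: H = 12/(N(N+1)) * sum(R_i^2/n_i) - 3(N+1)
     = 12/(16*17) * (35^2/5 + 17^2/3 + 53^2/5 + 31^2/3) - 3*17
     = 0.044118 * 1223.47 - 51
     = 2.976471.
Step 4: Ties present; correction factor C = 1 - 24/(16^3 - 16) = 0.994118. Corrected H = 2.976471 / 0.994118 = 2.994083.
Step 5: Under H0, H ~ chi^2(3); p-value = 0.392538.
Step 6: alpha = 0.1. fail to reject H0.

H = 2.9941, df = 3, p = 0.392538, fail to reject H0.


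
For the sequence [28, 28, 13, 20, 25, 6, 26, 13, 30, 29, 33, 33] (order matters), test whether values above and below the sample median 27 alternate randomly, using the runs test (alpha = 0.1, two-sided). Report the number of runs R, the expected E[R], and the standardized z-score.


Step 1: Compute median = 27; label A = above, B = below.
Labels in order: AABBBBBBAAAA  (n_A = 6, n_B = 6)
Step 2: Count runs R = 3.
Step 3: Under H0 (random ordering), E[R] = 2*n_A*n_B/(n_A+n_B) + 1 = 2*6*6/12 + 1 = 7.0000.
        Var[R] = 2*n_A*n_B*(2*n_A*n_B - n_A - n_B) / ((n_A+n_B)^2 * (n_A+n_B-1)) = 4320/1584 = 2.7273.
        SD[R] = 1.6514.
Step 4: Continuity-corrected z = (R + 0.5 - E[R]) / SD[R] = (3 + 0.5 - 7.0000) / 1.6514 = -2.1194.
Step 5: Two-sided p-value via normal approximation = 2*(1 - Phi(|z|)) = 0.034060.
Step 6: alpha = 0.1. reject H0.

R = 3, z = -2.1194, p = 0.034060, reject H0.


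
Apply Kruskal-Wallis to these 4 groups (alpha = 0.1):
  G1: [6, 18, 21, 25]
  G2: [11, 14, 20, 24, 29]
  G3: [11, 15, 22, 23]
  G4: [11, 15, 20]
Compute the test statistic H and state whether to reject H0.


Step 1: Combine all N = 16 observations and assign midranks.
sorted (value, group, rank): (6,G1,1), (11,G2,3), (11,G3,3), (11,G4,3), (14,G2,5), (15,G3,6.5), (15,G4,6.5), (18,G1,8), (20,G2,9.5), (20,G4,9.5), (21,G1,11), (22,G3,12), (23,G3,13), (24,G2,14), (25,G1,15), (29,G2,16)
Step 2: Sum ranks within each group.
R_1 = 35 (n_1 = 4)
R_2 = 47.5 (n_2 = 5)
R_3 = 34.5 (n_3 = 4)
R_4 = 19 (n_4 = 3)
Step 3: H = 12/(N(N+1)) * sum(R_i^2/n_i) - 3(N+1)
     = 12/(16*17) * (35^2/4 + 47.5^2/5 + 34.5^2/4 + 19^2/3) - 3*17
     = 0.044118 * 1175.4 - 51
     = 0.855699.
Step 4: Ties present; correction factor C = 1 - 36/(16^3 - 16) = 0.991176. Corrected H = 0.855699 / 0.991176 = 0.863316.
Step 5: Under H0, H ~ chi^2(3); p-value = 0.834270.
Step 6: alpha = 0.1. fail to reject H0.

H = 0.8633, df = 3, p = 0.834270, fail to reject H0.


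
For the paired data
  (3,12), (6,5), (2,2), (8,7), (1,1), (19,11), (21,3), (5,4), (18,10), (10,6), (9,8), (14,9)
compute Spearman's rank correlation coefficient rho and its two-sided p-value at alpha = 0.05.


Step 1: Rank x and y separately (midranks; no ties here).
rank(x): 3->3, 6->5, 2->2, 8->6, 1->1, 19->11, 21->12, 5->4, 18->10, 10->8, 9->7, 14->9
rank(y): 12->12, 5->5, 2->2, 7->7, 1->1, 11->11, 3->3, 4->4, 10->10, 6->6, 8->8, 9->9
Step 2: d_i = R_x(i) - R_y(i); compute d_i^2.
  (3-12)^2=81, (5-5)^2=0, (2-2)^2=0, (6-7)^2=1, (1-1)^2=0, (11-11)^2=0, (12-3)^2=81, (4-4)^2=0, (10-10)^2=0, (8-6)^2=4, (7-8)^2=1, (9-9)^2=0
sum(d^2) = 168.
Step 3: rho = 1 - 6*168 / (12*(12^2 - 1)) = 1 - 1008/1716 = 0.412587.
Step 4: Under H0, t = rho * sqrt((n-2)/(1-rho^2)) = 1.4323 ~ t(10).
Step 5: Two-sided p-value from the t-distribution with 10 df = 0.182564.
Step 6: alpha = 0.05. fail to reject H0.

rho = 0.4126, p = 0.182564, fail to reject H0 at alpha = 0.05.


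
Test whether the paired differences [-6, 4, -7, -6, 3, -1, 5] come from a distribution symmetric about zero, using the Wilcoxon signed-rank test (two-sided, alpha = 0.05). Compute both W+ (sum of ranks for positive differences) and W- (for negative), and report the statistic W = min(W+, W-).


Step 1: Drop any zero differences (none here) and take |d_i|.
|d| = [6, 4, 7, 6, 3, 1, 5]
Step 2: Midrank |d_i| (ties get averaged ranks).
ranks: |6|->5.5, |4|->3, |7|->7, |6|->5.5, |3|->2, |1|->1, |5|->4
Step 3: Attach original signs; sum ranks with positive sign and with negative sign.
W+ = 3 + 2 + 4 = 9
W- = 5.5 + 7 + 5.5 + 1 = 19
(Check: W+ + W- = 28 should equal n(n+1)/2 = 28.)
Step 4: Test statistic W = min(W+, W-) = 9.
Step 5: Ties in |d|, so use the tie-corrected normal approximation.
        E[W] = n(n+1)/4 = 7*8/4 = 14.
        Tie groups: |d|=6 (t=2); sum(t^3 - t) = 6.
        Var[W] = n(n+1)(2n+1)/24 - sum(t^3-t)/48 = 840/24 - 6/48 = 34.875.
        z = (W - E[W]) / sqrt(Var[W]) = (9 - 14) / 5.9055 = -0.8467.
        Two-sided p = 2*Phi(z) = 0.397180.
Step 6: alpha = 0.05. fail to reject H0.

W+ = 9, W- = 19, W = min = 9, p = 0.397180, fail to reject H0.


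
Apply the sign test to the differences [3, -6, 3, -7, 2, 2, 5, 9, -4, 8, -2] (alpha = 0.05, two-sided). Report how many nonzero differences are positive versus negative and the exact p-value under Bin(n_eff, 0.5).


Step 1: Discard zero differences. Original n = 11; n_eff = number of nonzero differences = 11.
Nonzero differences (with sign): +3, -6, +3, -7, +2, +2, +5, +9, -4, +8, -2
Step 2: Count signs: positive = 7, negative = 4.
Step 3: Under H0: P(positive) = 0.5, so the number of positives S ~ Bin(11, 0.5).
Step 4: Two-sided exact p-value = sum of Bin(11,0.5) probabilities at or below the observed probability = 0.548828.
Step 5: alpha = 0.05. fail to reject H0.

n_eff = 11, pos = 7, neg = 4, p = 0.548828, fail to reject H0.


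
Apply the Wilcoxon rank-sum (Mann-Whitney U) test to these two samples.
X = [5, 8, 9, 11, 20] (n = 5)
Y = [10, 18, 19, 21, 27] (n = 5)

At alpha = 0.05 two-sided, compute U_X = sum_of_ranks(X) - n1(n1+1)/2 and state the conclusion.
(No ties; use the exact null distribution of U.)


Step 1: Combine and sort all 10 observations; assign midranks.
sorted (value, group): (5,X), (8,X), (9,X), (10,Y), (11,X), (18,Y), (19,Y), (20,X), (21,Y), (27,Y)
ranks: 5->1, 8->2, 9->3, 10->4, 11->5, 18->6, 19->7, 20->8, 21->9, 27->10
Step 2: Rank sum for X: R1 = 1 + 2 + 3 + 5 + 8 = 19.
Step 3: U_X = R1 - n1(n1+1)/2 = 19 - 5*6/2 = 19 - 15 = 4.
       U_Y = n1*n2 - U_X = 25 - 4 = 21.
Step 4: No ties, so the exact null distribution of U (based on enumerating the C(10,5) = 252 equally likely rank assignments) gives the two-sided p-value.
Step 5: p-value = 0.095238; compare to alpha = 0.05. fail to reject H0.

U_X = 4, p = 0.095238, fail to reject H0 at alpha = 0.05.


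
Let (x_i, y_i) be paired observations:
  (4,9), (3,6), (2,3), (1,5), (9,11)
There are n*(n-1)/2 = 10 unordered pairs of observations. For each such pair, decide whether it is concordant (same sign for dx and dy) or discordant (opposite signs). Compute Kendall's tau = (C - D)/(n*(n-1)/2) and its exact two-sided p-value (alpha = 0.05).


Step 1: Enumerate the 10 unordered pairs (i,j) with i<j and classify each by sign(x_j-x_i) * sign(y_j-y_i).
  (1,2):dx=-1,dy=-3->C; (1,3):dx=-2,dy=-6->C; (1,4):dx=-3,dy=-4->C; (1,5):dx=+5,dy=+2->C
  (2,3):dx=-1,dy=-3->C; (2,4):dx=-2,dy=-1->C; (2,5):dx=+6,dy=+5->C; (3,4):dx=-1,dy=+2->D
  (3,5):dx=+7,dy=+8->C; (4,5):dx=+8,dy=+6->C
Step 2: C = 9, D = 1, total pairs = 10.
Step 3: tau = (C - D)/(n(n-1)/2) = (9 - 1)/10 = 0.800000.
Step 4: Exact two-sided p-value (enumerate n! = 120 permutations of y under H0): p = 0.083333.
Step 5: alpha = 0.05. fail to reject H0.

tau_b = 0.8000 (C=9, D=1), p = 0.083333, fail to reject H0.


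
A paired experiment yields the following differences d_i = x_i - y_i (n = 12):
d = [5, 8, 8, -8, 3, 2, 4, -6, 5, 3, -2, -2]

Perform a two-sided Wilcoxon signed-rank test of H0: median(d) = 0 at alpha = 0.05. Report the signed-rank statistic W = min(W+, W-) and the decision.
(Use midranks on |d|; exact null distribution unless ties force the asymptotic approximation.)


Step 1: Drop any zero differences (none here) and take |d_i|.
|d| = [5, 8, 8, 8, 3, 2, 4, 6, 5, 3, 2, 2]
Step 2: Midrank |d_i| (ties get averaged ranks).
ranks: |5|->7.5, |8|->11, |8|->11, |8|->11, |3|->4.5, |2|->2, |4|->6, |6|->9, |5|->7.5, |3|->4.5, |2|->2, |2|->2
Step 3: Attach original signs; sum ranks with positive sign and with negative sign.
W+ = 7.5 + 11 + 11 + 4.5 + 2 + 6 + 7.5 + 4.5 = 54
W- = 11 + 9 + 2 + 2 = 24
(Check: W+ + W- = 78 should equal n(n+1)/2 = 78.)
Step 4: Test statistic W = min(W+, W-) = 24.
Step 5: Ties in |d|, so use the tie-corrected normal approximation.
        E[W] = n(n+1)/4 = 12*13/4 = 39.
        Tie groups: |d|=2 (t=3), |d|=3 (t=2), |d|=5 (t=2), |d|=8 (t=3); sum(t^3 - t) = 60.
        Var[W] = n(n+1)(2n+1)/24 - sum(t^3-t)/48 = 3900/24 - 60/48 = 161.25.
        z = (W - E[W]) / sqrt(Var[W]) = (24 - 39) / 12.6984 = -1.1812.
        Two-sided p = 2*Phi(z) = 0.237504.
Step 6: alpha = 0.05. fail to reject H0.

W+ = 54, W- = 24, W = min = 24, p = 0.237504, fail to reject H0.


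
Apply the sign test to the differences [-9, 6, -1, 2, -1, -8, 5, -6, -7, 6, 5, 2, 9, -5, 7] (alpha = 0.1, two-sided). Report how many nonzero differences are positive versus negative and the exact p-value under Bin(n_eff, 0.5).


Step 1: Discard zero differences. Original n = 15; n_eff = number of nonzero differences = 15.
Nonzero differences (with sign): -9, +6, -1, +2, -1, -8, +5, -6, -7, +6, +5, +2, +9, -5, +7
Step 2: Count signs: positive = 8, negative = 7.
Step 3: Under H0: P(positive) = 0.5, so the number of positives S ~ Bin(15, 0.5).
Step 4: Two-sided exact p-value = sum of Bin(15,0.5) probabilities at or below the observed probability = 1.000000.
Step 5: alpha = 0.1. fail to reject H0.

n_eff = 15, pos = 8, neg = 7, p = 1.000000, fail to reject H0.


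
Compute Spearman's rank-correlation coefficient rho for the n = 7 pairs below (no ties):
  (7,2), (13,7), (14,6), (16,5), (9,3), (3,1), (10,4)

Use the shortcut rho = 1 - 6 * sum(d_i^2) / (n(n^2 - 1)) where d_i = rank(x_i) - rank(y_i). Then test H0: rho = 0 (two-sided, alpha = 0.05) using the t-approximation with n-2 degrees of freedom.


Step 1: Rank x and y separately (midranks; no ties here).
rank(x): 7->2, 13->5, 14->6, 16->7, 9->3, 3->1, 10->4
rank(y): 2->2, 7->7, 6->6, 5->5, 3->3, 1->1, 4->4
Step 2: d_i = R_x(i) - R_y(i); compute d_i^2.
  (2-2)^2=0, (5-7)^2=4, (6-6)^2=0, (7-5)^2=4, (3-3)^2=0, (1-1)^2=0, (4-4)^2=0
sum(d^2) = 8.
Step 3: rho = 1 - 6*8 / (7*(7^2 - 1)) = 1 - 48/336 = 0.857143.
Step 4: Under H0, t = rho * sqrt((n-2)/(1-rho^2)) = 3.7210 ~ t(5).
Step 5: Two-sided p-value from the t-distribution with 5 df = 0.013697.
Step 6: alpha = 0.05. reject H0.

rho = 0.8571, p = 0.013697, reject H0 at alpha = 0.05.


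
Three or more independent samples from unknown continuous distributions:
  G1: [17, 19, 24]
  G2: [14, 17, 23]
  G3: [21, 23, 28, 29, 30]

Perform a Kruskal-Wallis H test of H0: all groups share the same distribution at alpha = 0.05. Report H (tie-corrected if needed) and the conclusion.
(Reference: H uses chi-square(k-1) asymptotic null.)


Step 1: Combine all N = 11 observations and assign midranks.
sorted (value, group, rank): (14,G2,1), (17,G1,2.5), (17,G2,2.5), (19,G1,4), (21,G3,5), (23,G2,6.5), (23,G3,6.5), (24,G1,8), (28,G3,9), (29,G3,10), (30,G3,11)
Step 2: Sum ranks within each group.
R_1 = 14.5 (n_1 = 3)
R_2 = 10 (n_2 = 3)
R_3 = 41.5 (n_3 = 5)
Step 3: H = 12/(N(N+1)) * sum(R_i^2/n_i) - 3(N+1)
     = 12/(11*12) * (14.5^2/3 + 10^2/3 + 41.5^2/5) - 3*12
     = 0.090909 * 447.867 - 36
     = 4.715152.
Step 4: Ties present; correction factor C = 1 - 12/(11^3 - 11) = 0.990909. Corrected H = 4.715152 / 0.990909 = 4.758410.
Step 5: Under H0, H ~ chi^2(2); p-value = 0.092624.
Step 6: alpha = 0.05. fail to reject H0.

H = 4.7584, df = 2, p = 0.092624, fail to reject H0.


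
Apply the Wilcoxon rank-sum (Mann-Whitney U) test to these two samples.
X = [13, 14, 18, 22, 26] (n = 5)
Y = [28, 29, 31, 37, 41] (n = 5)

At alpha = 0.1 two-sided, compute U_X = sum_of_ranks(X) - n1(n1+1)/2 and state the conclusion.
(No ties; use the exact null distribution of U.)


Step 1: Combine and sort all 10 observations; assign midranks.
sorted (value, group): (13,X), (14,X), (18,X), (22,X), (26,X), (28,Y), (29,Y), (31,Y), (37,Y), (41,Y)
ranks: 13->1, 14->2, 18->3, 22->4, 26->5, 28->6, 29->7, 31->8, 37->9, 41->10
Step 2: Rank sum for X: R1 = 1 + 2 + 3 + 4 + 5 = 15.
Step 3: U_X = R1 - n1(n1+1)/2 = 15 - 5*6/2 = 15 - 15 = 0.
       U_Y = n1*n2 - U_X = 25 - 0 = 25.
Step 4: No ties, so the exact null distribution of U (based on enumerating the C(10,5) = 252 equally likely rank assignments) gives the two-sided p-value.
Step 5: p-value = 0.007937; compare to alpha = 0.1. reject H0.

U_X = 0, p = 0.007937, reject H0 at alpha = 0.1.


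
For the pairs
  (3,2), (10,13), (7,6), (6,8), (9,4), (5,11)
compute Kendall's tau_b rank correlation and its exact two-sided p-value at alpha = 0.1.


Step 1: Enumerate the 15 unordered pairs (i,j) with i<j and classify each by sign(x_j-x_i) * sign(y_j-y_i).
  (1,2):dx=+7,dy=+11->C; (1,3):dx=+4,dy=+4->C; (1,4):dx=+3,dy=+6->C; (1,5):dx=+6,dy=+2->C
  (1,6):dx=+2,dy=+9->C; (2,3):dx=-3,dy=-7->C; (2,4):dx=-4,dy=-5->C; (2,5):dx=-1,dy=-9->C
  (2,6):dx=-5,dy=-2->C; (3,4):dx=-1,dy=+2->D; (3,5):dx=+2,dy=-2->D; (3,6):dx=-2,dy=+5->D
  (4,5):dx=+3,dy=-4->D; (4,6):dx=-1,dy=+3->D; (5,6):dx=-4,dy=+7->D
Step 2: C = 9, D = 6, total pairs = 15.
Step 3: tau = (C - D)/(n(n-1)/2) = (9 - 6)/15 = 0.200000.
Step 4: Exact two-sided p-value (enumerate n! = 720 permutations of y under H0): p = 0.719444.
Step 5: alpha = 0.1. fail to reject H0.

tau_b = 0.2000 (C=9, D=6), p = 0.719444, fail to reject H0.


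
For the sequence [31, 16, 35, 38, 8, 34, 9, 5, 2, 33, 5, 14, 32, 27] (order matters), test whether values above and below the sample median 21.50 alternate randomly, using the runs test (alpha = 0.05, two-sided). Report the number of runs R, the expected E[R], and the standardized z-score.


Step 1: Compute median = 21.50; label A = above, B = below.
Labels in order: ABAABABBBABBAA  (n_A = 7, n_B = 7)
Step 2: Count runs R = 9.
Step 3: Under H0 (random ordering), E[R] = 2*n_A*n_B/(n_A+n_B) + 1 = 2*7*7/14 + 1 = 8.0000.
        Var[R] = 2*n_A*n_B*(2*n_A*n_B - n_A - n_B) / ((n_A+n_B)^2 * (n_A+n_B-1)) = 8232/2548 = 3.2308.
        SD[R] = 1.7974.
Step 4: Continuity-corrected z = (R - 0.5 - E[R]) / SD[R] = (9 - 0.5 - 8.0000) / 1.7974 = 0.2782.
Step 5: Two-sided p-value via normal approximation = 2*(1 - Phi(|z|)) = 0.780879.
Step 6: alpha = 0.05. fail to reject H0.

R = 9, z = 0.2782, p = 0.780879, fail to reject H0.


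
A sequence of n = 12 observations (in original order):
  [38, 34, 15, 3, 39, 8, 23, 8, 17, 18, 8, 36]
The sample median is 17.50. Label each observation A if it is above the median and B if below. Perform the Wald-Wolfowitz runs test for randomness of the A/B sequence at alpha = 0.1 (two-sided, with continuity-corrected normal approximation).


Step 1: Compute median = 17.50; label A = above, B = below.
Labels in order: AABBABABBABA  (n_A = 6, n_B = 6)
Step 2: Count runs R = 9.
Step 3: Under H0 (random ordering), E[R] = 2*n_A*n_B/(n_A+n_B) + 1 = 2*6*6/12 + 1 = 7.0000.
        Var[R] = 2*n_A*n_B*(2*n_A*n_B - n_A - n_B) / ((n_A+n_B)^2 * (n_A+n_B-1)) = 4320/1584 = 2.7273.
        SD[R] = 1.6514.
Step 4: Continuity-corrected z = (R - 0.5 - E[R]) / SD[R] = (9 - 0.5 - 7.0000) / 1.6514 = 0.9083.
Step 5: Two-sided p-value via normal approximation = 2*(1 - Phi(|z|)) = 0.363722.
Step 6: alpha = 0.1. fail to reject H0.

R = 9, z = 0.9083, p = 0.363722, fail to reject H0.


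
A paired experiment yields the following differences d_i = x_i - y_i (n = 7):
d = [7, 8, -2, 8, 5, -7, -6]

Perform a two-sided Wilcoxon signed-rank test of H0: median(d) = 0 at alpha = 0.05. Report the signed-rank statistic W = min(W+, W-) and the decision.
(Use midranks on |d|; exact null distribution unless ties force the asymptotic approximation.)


Step 1: Drop any zero differences (none here) and take |d_i|.
|d| = [7, 8, 2, 8, 5, 7, 6]
Step 2: Midrank |d_i| (ties get averaged ranks).
ranks: |7|->4.5, |8|->6.5, |2|->1, |8|->6.5, |5|->2, |7|->4.5, |6|->3
Step 3: Attach original signs; sum ranks with positive sign and with negative sign.
W+ = 4.5 + 6.5 + 6.5 + 2 = 19.5
W- = 1 + 4.5 + 3 = 8.5
(Check: W+ + W- = 28 should equal n(n+1)/2 = 28.)
Step 4: Test statistic W = min(W+, W-) = 8.5.
Step 5: Ties in |d|, so use the tie-corrected normal approximation.
        E[W] = n(n+1)/4 = 7*8/4 = 14.
        Tie groups: |d|=7 (t=2), |d|=8 (t=2); sum(t^3 - t) = 12.
        Var[W] = n(n+1)(2n+1)/24 - sum(t^3-t)/48 = 840/24 - 12/48 = 34.75.
        z = (W - E[W]) / sqrt(Var[W]) = (8.5 - 14) / 5.8949 = -0.9330.
        Two-sided p = 2*Phi(z) = 0.350816.
Step 6: alpha = 0.05. fail to reject H0.

W+ = 19.5, W- = 8.5, W = min = 8.5, p = 0.350816, fail to reject H0.


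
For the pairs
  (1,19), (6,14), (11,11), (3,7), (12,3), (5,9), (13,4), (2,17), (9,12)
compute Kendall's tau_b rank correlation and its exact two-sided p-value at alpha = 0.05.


Step 1: Enumerate the 36 unordered pairs (i,j) with i<j and classify each by sign(x_j-x_i) * sign(y_j-y_i).
  (1,2):dx=+5,dy=-5->D; (1,3):dx=+10,dy=-8->D; (1,4):dx=+2,dy=-12->D; (1,5):dx=+11,dy=-16->D
  (1,6):dx=+4,dy=-10->D; (1,7):dx=+12,dy=-15->D; (1,8):dx=+1,dy=-2->D; (1,9):dx=+8,dy=-7->D
  (2,3):dx=+5,dy=-3->D; (2,4):dx=-3,dy=-7->C; (2,5):dx=+6,dy=-11->D; (2,6):dx=-1,dy=-5->C
  (2,7):dx=+7,dy=-10->D; (2,8):dx=-4,dy=+3->D; (2,9):dx=+3,dy=-2->D; (3,4):dx=-8,dy=-4->C
  (3,5):dx=+1,dy=-8->D; (3,6):dx=-6,dy=-2->C; (3,7):dx=+2,dy=-7->D; (3,8):dx=-9,dy=+6->D
  (3,9):dx=-2,dy=+1->D; (4,5):dx=+9,dy=-4->D; (4,6):dx=+2,dy=+2->C; (4,7):dx=+10,dy=-3->D
  (4,8):dx=-1,dy=+10->D; (4,9):dx=+6,dy=+5->C; (5,6):dx=-7,dy=+6->D; (5,7):dx=+1,dy=+1->C
  (5,8):dx=-10,dy=+14->D; (5,9):dx=-3,dy=+9->D; (6,7):dx=+8,dy=-5->D; (6,8):dx=-3,dy=+8->D
  (6,9):dx=+4,dy=+3->C; (7,8):dx=-11,dy=+13->D; (7,9):dx=-4,dy=+8->D; (8,9):dx=+7,dy=-5->D
Step 2: C = 8, D = 28, total pairs = 36.
Step 3: tau = (C - D)/(n(n-1)/2) = (8 - 28)/36 = -0.555556.
Step 4: Exact two-sided p-value (enumerate n! = 362880 permutations of y under H0): p = 0.044615.
Step 5: alpha = 0.05. reject H0.

tau_b = -0.5556 (C=8, D=28), p = 0.044615, reject H0.


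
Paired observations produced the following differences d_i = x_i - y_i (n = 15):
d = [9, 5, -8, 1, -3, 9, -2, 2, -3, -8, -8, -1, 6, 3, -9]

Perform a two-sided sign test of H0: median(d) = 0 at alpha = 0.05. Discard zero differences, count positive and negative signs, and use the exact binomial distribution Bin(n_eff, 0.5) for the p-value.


Step 1: Discard zero differences. Original n = 15; n_eff = number of nonzero differences = 15.
Nonzero differences (with sign): +9, +5, -8, +1, -3, +9, -2, +2, -3, -8, -8, -1, +6, +3, -9
Step 2: Count signs: positive = 7, negative = 8.
Step 3: Under H0: P(positive) = 0.5, so the number of positives S ~ Bin(15, 0.5).
Step 4: Two-sided exact p-value = sum of Bin(15,0.5) probabilities at or below the observed probability = 1.000000.
Step 5: alpha = 0.05. fail to reject H0.

n_eff = 15, pos = 7, neg = 8, p = 1.000000, fail to reject H0.


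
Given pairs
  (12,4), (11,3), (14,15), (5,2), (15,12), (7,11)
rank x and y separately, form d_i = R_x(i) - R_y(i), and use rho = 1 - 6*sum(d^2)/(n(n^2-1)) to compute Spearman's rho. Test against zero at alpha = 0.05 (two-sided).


Step 1: Rank x and y separately (midranks; no ties here).
rank(x): 12->4, 11->3, 14->5, 5->1, 15->6, 7->2
rank(y): 4->3, 3->2, 15->6, 2->1, 12->5, 11->4
Step 2: d_i = R_x(i) - R_y(i); compute d_i^2.
  (4-3)^2=1, (3-2)^2=1, (5-6)^2=1, (1-1)^2=0, (6-5)^2=1, (2-4)^2=4
sum(d^2) = 8.
Step 3: rho = 1 - 6*8 / (6*(6^2 - 1)) = 1 - 48/210 = 0.771429.
Step 4: Under H0, t = rho * sqrt((n-2)/(1-rho^2)) = 2.4247 ~ t(4).
Step 5: Two-sided p-value from the t-distribution with 4 df = 0.072397.
Step 6: alpha = 0.05. fail to reject H0.

rho = 0.7714, p = 0.072397, fail to reject H0 at alpha = 0.05.


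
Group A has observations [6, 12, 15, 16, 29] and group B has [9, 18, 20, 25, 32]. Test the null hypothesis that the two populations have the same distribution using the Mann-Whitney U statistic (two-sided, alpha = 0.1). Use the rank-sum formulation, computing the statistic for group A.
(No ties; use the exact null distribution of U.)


Step 1: Combine and sort all 10 observations; assign midranks.
sorted (value, group): (6,X), (9,Y), (12,X), (15,X), (16,X), (18,Y), (20,Y), (25,Y), (29,X), (32,Y)
ranks: 6->1, 9->2, 12->3, 15->4, 16->5, 18->6, 20->7, 25->8, 29->9, 32->10
Step 2: Rank sum for X: R1 = 1 + 3 + 4 + 5 + 9 = 22.
Step 3: U_X = R1 - n1(n1+1)/2 = 22 - 5*6/2 = 22 - 15 = 7.
       U_Y = n1*n2 - U_X = 25 - 7 = 18.
Step 4: No ties, so the exact null distribution of U (based on enumerating the C(10,5) = 252 equally likely rank assignments) gives the two-sided p-value.
Step 5: p-value = 0.309524; compare to alpha = 0.1. fail to reject H0.

U_X = 7, p = 0.309524, fail to reject H0 at alpha = 0.1.


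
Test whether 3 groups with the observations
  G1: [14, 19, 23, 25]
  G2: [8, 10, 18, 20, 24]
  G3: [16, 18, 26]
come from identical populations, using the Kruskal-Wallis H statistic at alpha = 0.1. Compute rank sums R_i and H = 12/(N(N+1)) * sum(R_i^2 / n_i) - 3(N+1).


Step 1: Combine all N = 12 observations and assign midranks.
sorted (value, group, rank): (8,G2,1), (10,G2,2), (14,G1,3), (16,G3,4), (18,G2,5.5), (18,G3,5.5), (19,G1,7), (20,G2,8), (23,G1,9), (24,G2,10), (25,G1,11), (26,G3,12)
Step 2: Sum ranks within each group.
R_1 = 30 (n_1 = 4)
R_2 = 26.5 (n_2 = 5)
R_3 = 21.5 (n_3 = 3)
Step 3: H = 12/(N(N+1)) * sum(R_i^2/n_i) - 3(N+1)
     = 12/(12*13) * (30^2/4 + 26.5^2/5 + 21.5^2/3) - 3*13
     = 0.076923 * 519.533 - 39
     = 0.964103.
Step 4: Ties present; correction factor C = 1 - 6/(12^3 - 12) = 0.996503. Corrected H = 0.964103 / 0.996503 = 0.967485.
Step 5: Under H0, H ~ chi^2(2); p-value = 0.616472.
Step 6: alpha = 0.1. fail to reject H0.

H = 0.9675, df = 2, p = 0.616472, fail to reject H0.


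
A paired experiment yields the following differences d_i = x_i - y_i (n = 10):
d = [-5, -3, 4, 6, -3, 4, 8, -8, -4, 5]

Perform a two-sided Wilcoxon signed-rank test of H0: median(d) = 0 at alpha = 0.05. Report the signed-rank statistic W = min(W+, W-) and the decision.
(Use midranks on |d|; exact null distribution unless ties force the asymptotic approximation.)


Step 1: Drop any zero differences (none here) and take |d_i|.
|d| = [5, 3, 4, 6, 3, 4, 8, 8, 4, 5]
Step 2: Midrank |d_i| (ties get averaged ranks).
ranks: |5|->6.5, |3|->1.5, |4|->4, |6|->8, |3|->1.5, |4|->4, |8|->9.5, |8|->9.5, |4|->4, |5|->6.5
Step 3: Attach original signs; sum ranks with positive sign and with negative sign.
W+ = 4 + 8 + 4 + 9.5 + 6.5 = 32
W- = 6.5 + 1.5 + 1.5 + 9.5 + 4 = 23
(Check: W+ + W- = 55 should equal n(n+1)/2 = 55.)
Step 4: Test statistic W = min(W+, W-) = 23.
Step 5: Ties in |d|, so use the tie-corrected normal approximation.
        E[W] = n(n+1)/4 = 10*11/4 = 27.5.
        Tie groups: |d|=3 (t=2), |d|=4 (t=3), |d|=5 (t=2), |d|=8 (t=2); sum(t^3 - t) = 42.
        Var[W] = n(n+1)(2n+1)/24 - sum(t^3-t)/48 = 2310/24 - 42/48 = 95.375.
        z = (W - E[W]) / sqrt(Var[W]) = (23 - 27.5) / 9.7660 = -0.4608.
        Two-sided p = 2*Phi(z) = 0.644955.
Step 6: alpha = 0.05. fail to reject H0.

W+ = 32, W- = 23, W = min = 23, p = 0.644955, fail to reject H0.


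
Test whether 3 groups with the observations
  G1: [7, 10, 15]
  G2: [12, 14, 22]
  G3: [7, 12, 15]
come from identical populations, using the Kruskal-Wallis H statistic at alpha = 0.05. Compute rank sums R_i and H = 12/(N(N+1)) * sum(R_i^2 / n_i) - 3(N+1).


Step 1: Combine all N = 9 observations and assign midranks.
sorted (value, group, rank): (7,G1,1.5), (7,G3,1.5), (10,G1,3), (12,G2,4.5), (12,G3,4.5), (14,G2,6), (15,G1,7.5), (15,G3,7.5), (22,G2,9)
Step 2: Sum ranks within each group.
R_1 = 12 (n_1 = 3)
R_2 = 19.5 (n_2 = 3)
R_3 = 13.5 (n_3 = 3)
Step 3: H = 12/(N(N+1)) * sum(R_i^2/n_i) - 3(N+1)
     = 12/(9*10) * (12^2/3 + 19.5^2/3 + 13.5^2/3) - 3*10
     = 0.133333 * 235.5 - 30
     = 1.400000.
Step 4: Ties present; correction factor C = 1 - 18/(9^3 - 9) = 0.975000. Corrected H = 1.400000 / 0.975000 = 1.435897.
Step 5: Under H0, H ~ chi^2(2); p-value = 0.487752.
Step 6: alpha = 0.05. fail to reject H0.

H = 1.4359, df = 2, p = 0.487752, fail to reject H0.


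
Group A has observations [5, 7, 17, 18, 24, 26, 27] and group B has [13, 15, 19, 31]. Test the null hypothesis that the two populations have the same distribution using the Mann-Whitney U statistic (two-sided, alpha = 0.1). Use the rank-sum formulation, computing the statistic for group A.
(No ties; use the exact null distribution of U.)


Step 1: Combine and sort all 11 observations; assign midranks.
sorted (value, group): (5,X), (7,X), (13,Y), (15,Y), (17,X), (18,X), (19,Y), (24,X), (26,X), (27,X), (31,Y)
ranks: 5->1, 7->2, 13->3, 15->4, 17->5, 18->6, 19->7, 24->8, 26->9, 27->10, 31->11
Step 2: Rank sum for X: R1 = 1 + 2 + 5 + 6 + 8 + 9 + 10 = 41.
Step 3: U_X = R1 - n1(n1+1)/2 = 41 - 7*8/2 = 41 - 28 = 13.
       U_Y = n1*n2 - U_X = 28 - 13 = 15.
Step 4: No ties, so the exact null distribution of U (based on enumerating the C(11,7) = 330 equally likely rank assignments) gives the two-sided p-value.
Step 5: p-value = 0.927273; compare to alpha = 0.1. fail to reject H0.

U_X = 13, p = 0.927273, fail to reject H0 at alpha = 0.1.


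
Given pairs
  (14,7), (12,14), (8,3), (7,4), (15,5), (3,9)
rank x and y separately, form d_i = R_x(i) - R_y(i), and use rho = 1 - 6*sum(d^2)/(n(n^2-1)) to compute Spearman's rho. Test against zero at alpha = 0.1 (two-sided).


Step 1: Rank x and y separately (midranks; no ties here).
rank(x): 14->5, 12->4, 8->3, 7->2, 15->6, 3->1
rank(y): 7->4, 14->6, 3->1, 4->2, 5->3, 9->5
Step 2: d_i = R_x(i) - R_y(i); compute d_i^2.
  (5-4)^2=1, (4-6)^2=4, (3-1)^2=4, (2-2)^2=0, (6-3)^2=9, (1-5)^2=16
sum(d^2) = 34.
Step 3: rho = 1 - 6*34 / (6*(6^2 - 1)) = 1 - 204/210 = 0.028571.
Step 4: Under H0, t = rho * sqrt((n-2)/(1-rho^2)) = 0.0572 ~ t(4).
Step 5: Two-sided p-value from the t-distribution with 4 df = 0.957155.
Step 6: alpha = 0.1. fail to reject H0.

rho = 0.0286, p = 0.957155, fail to reject H0 at alpha = 0.1.


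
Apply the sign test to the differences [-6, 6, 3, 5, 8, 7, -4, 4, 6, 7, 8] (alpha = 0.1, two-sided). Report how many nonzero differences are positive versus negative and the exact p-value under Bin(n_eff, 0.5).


Step 1: Discard zero differences. Original n = 11; n_eff = number of nonzero differences = 11.
Nonzero differences (with sign): -6, +6, +3, +5, +8, +7, -4, +4, +6, +7, +8
Step 2: Count signs: positive = 9, negative = 2.
Step 3: Under H0: P(positive) = 0.5, so the number of positives S ~ Bin(11, 0.5).
Step 4: Two-sided exact p-value = sum of Bin(11,0.5) probabilities at or below the observed probability = 0.065430.
Step 5: alpha = 0.1. reject H0.

n_eff = 11, pos = 9, neg = 2, p = 0.065430, reject H0.


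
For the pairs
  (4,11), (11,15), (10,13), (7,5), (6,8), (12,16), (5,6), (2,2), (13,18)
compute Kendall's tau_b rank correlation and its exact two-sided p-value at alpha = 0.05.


Step 1: Enumerate the 36 unordered pairs (i,j) with i<j and classify each by sign(x_j-x_i) * sign(y_j-y_i).
  (1,2):dx=+7,dy=+4->C; (1,3):dx=+6,dy=+2->C; (1,4):dx=+3,dy=-6->D; (1,5):dx=+2,dy=-3->D
  (1,6):dx=+8,dy=+5->C; (1,7):dx=+1,dy=-5->D; (1,8):dx=-2,dy=-9->C; (1,9):dx=+9,dy=+7->C
  (2,3):dx=-1,dy=-2->C; (2,4):dx=-4,dy=-10->C; (2,5):dx=-5,dy=-7->C; (2,6):dx=+1,dy=+1->C
  (2,7):dx=-6,dy=-9->C; (2,8):dx=-9,dy=-13->C; (2,9):dx=+2,dy=+3->C; (3,4):dx=-3,dy=-8->C
  (3,5):dx=-4,dy=-5->C; (3,6):dx=+2,dy=+3->C; (3,7):dx=-5,dy=-7->C; (3,8):dx=-8,dy=-11->C
  (3,9):dx=+3,dy=+5->C; (4,5):dx=-1,dy=+3->D; (4,6):dx=+5,dy=+11->C; (4,7):dx=-2,dy=+1->D
  (4,8):dx=-5,dy=-3->C; (4,9):dx=+6,dy=+13->C; (5,6):dx=+6,dy=+8->C; (5,7):dx=-1,dy=-2->C
  (5,8):dx=-4,dy=-6->C; (5,9):dx=+7,dy=+10->C; (6,7):dx=-7,dy=-10->C; (6,8):dx=-10,dy=-14->C
  (6,9):dx=+1,dy=+2->C; (7,8):dx=-3,dy=-4->C; (7,9):dx=+8,dy=+12->C; (8,9):dx=+11,dy=+16->C
Step 2: C = 31, D = 5, total pairs = 36.
Step 3: tau = (C - D)/(n(n-1)/2) = (31 - 5)/36 = 0.722222.
Step 4: Exact two-sided p-value (enumerate n! = 362880 permutations of y under H0): p = 0.005886.
Step 5: alpha = 0.05. reject H0.

tau_b = 0.7222 (C=31, D=5), p = 0.005886, reject H0.


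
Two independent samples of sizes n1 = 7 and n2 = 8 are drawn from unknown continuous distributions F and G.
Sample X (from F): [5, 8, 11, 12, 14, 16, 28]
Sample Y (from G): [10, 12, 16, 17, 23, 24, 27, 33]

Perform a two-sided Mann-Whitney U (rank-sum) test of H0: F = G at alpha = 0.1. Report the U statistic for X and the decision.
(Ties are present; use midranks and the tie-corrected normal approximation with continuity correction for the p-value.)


Step 1: Combine and sort all 15 observations; assign midranks.
sorted (value, group): (5,X), (8,X), (10,Y), (11,X), (12,X), (12,Y), (14,X), (16,X), (16,Y), (17,Y), (23,Y), (24,Y), (27,Y), (28,X), (33,Y)
ranks: 5->1, 8->2, 10->3, 11->4, 12->5.5, 12->5.5, 14->7, 16->8.5, 16->8.5, 17->10, 23->11, 24->12, 27->13, 28->14, 33->15
Step 2: Rank sum for X: R1 = 1 + 2 + 4 + 5.5 + 7 + 8.5 + 14 = 42.
Step 3: U_X = R1 - n1(n1+1)/2 = 42 - 7*8/2 = 42 - 28 = 14.
       U_Y = n1*n2 - U_X = 56 - 14 = 42.
Step 4: Ties are present, so use the tie-corrected normal approximation (with continuity correction) for the p-value.
Step 5: p-value = 0.117555; compare to alpha = 0.1. fail to reject H0.

U_X = 14, p = 0.117555, fail to reject H0 at alpha = 0.1.


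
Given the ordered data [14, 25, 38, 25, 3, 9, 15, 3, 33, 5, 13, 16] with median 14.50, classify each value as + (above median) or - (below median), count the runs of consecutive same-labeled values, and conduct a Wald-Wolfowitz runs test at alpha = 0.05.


Step 1: Compute median = 14.50; label A = above, B = below.
Labels in order: BAAABBABABBA  (n_A = 6, n_B = 6)
Step 2: Count runs R = 8.
Step 3: Under H0 (random ordering), E[R] = 2*n_A*n_B/(n_A+n_B) + 1 = 2*6*6/12 + 1 = 7.0000.
        Var[R] = 2*n_A*n_B*(2*n_A*n_B - n_A - n_B) / ((n_A+n_B)^2 * (n_A+n_B-1)) = 4320/1584 = 2.7273.
        SD[R] = 1.6514.
Step 4: Continuity-corrected z = (R - 0.5 - E[R]) / SD[R] = (8 - 0.5 - 7.0000) / 1.6514 = 0.3028.
Step 5: Two-sided p-value via normal approximation = 2*(1 - Phi(|z|)) = 0.762069.
Step 6: alpha = 0.05. fail to reject H0.

R = 8, z = 0.3028, p = 0.762069, fail to reject H0.


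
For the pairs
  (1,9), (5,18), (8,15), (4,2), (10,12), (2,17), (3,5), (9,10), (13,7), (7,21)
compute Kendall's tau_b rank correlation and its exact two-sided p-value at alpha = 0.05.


Step 1: Enumerate the 45 unordered pairs (i,j) with i<j and classify each by sign(x_j-x_i) * sign(y_j-y_i).
  (1,2):dx=+4,dy=+9->C; (1,3):dx=+7,dy=+6->C; (1,4):dx=+3,dy=-7->D; (1,5):dx=+9,dy=+3->C
  (1,6):dx=+1,dy=+8->C; (1,7):dx=+2,dy=-4->D; (1,8):dx=+8,dy=+1->C; (1,9):dx=+12,dy=-2->D
  (1,10):dx=+6,dy=+12->C; (2,3):dx=+3,dy=-3->D; (2,4):dx=-1,dy=-16->C; (2,5):dx=+5,dy=-6->D
  (2,6):dx=-3,dy=-1->C; (2,7):dx=-2,dy=-13->C; (2,8):dx=+4,dy=-8->D; (2,9):dx=+8,dy=-11->D
  (2,10):dx=+2,dy=+3->C; (3,4):dx=-4,dy=-13->C; (3,5):dx=+2,dy=-3->D; (3,6):dx=-6,dy=+2->D
  (3,7):dx=-5,dy=-10->C; (3,8):dx=+1,dy=-5->D; (3,9):dx=+5,dy=-8->D; (3,10):dx=-1,dy=+6->D
  (4,5):dx=+6,dy=+10->C; (4,6):dx=-2,dy=+15->D; (4,7):dx=-1,dy=+3->D; (4,8):dx=+5,dy=+8->C
  (4,9):dx=+9,dy=+5->C; (4,10):dx=+3,dy=+19->C; (5,6):dx=-8,dy=+5->D; (5,7):dx=-7,dy=-7->C
  (5,8):dx=-1,dy=-2->C; (5,9):dx=+3,dy=-5->D; (5,10):dx=-3,dy=+9->D; (6,7):dx=+1,dy=-12->D
  (6,8):dx=+7,dy=-7->D; (6,9):dx=+11,dy=-10->D; (6,10):dx=+5,dy=+4->C; (7,8):dx=+6,dy=+5->C
  (7,9):dx=+10,dy=+2->C; (7,10):dx=+4,dy=+16->C; (8,9):dx=+4,dy=-3->D; (8,10):dx=-2,dy=+11->D
  (9,10):dx=-6,dy=+14->D
Step 2: C = 22, D = 23, total pairs = 45.
Step 3: tau = (C - D)/(n(n-1)/2) = (22 - 23)/45 = -0.022222.
Step 4: Exact two-sided p-value (enumerate n! = 3628800 permutations of y under H0): p = 1.000000.
Step 5: alpha = 0.05. fail to reject H0.

tau_b = -0.0222 (C=22, D=23), p = 1.000000, fail to reject H0.


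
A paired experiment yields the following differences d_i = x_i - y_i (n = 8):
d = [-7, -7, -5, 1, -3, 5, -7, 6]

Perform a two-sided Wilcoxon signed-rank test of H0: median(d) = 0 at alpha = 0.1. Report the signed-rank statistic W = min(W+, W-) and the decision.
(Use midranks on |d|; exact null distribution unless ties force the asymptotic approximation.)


Step 1: Drop any zero differences (none here) and take |d_i|.
|d| = [7, 7, 5, 1, 3, 5, 7, 6]
Step 2: Midrank |d_i| (ties get averaged ranks).
ranks: |7|->7, |7|->7, |5|->3.5, |1|->1, |3|->2, |5|->3.5, |7|->7, |6|->5
Step 3: Attach original signs; sum ranks with positive sign and with negative sign.
W+ = 1 + 3.5 + 5 = 9.5
W- = 7 + 7 + 3.5 + 2 + 7 = 26.5
(Check: W+ + W- = 36 should equal n(n+1)/2 = 36.)
Step 4: Test statistic W = min(W+, W-) = 9.5.
Step 5: Ties in |d|, so use the tie-corrected normal approximation.
        E[W] = n(n+1)/4 = 8*9/4 = 18.
        Tie groups: |d|=5 (t=2), |d|=7 (t=3); sum(t^3 - t) = 30.
        Var[W] = n(n+1)(2n+1)/24 - sum(t^3-t)/48 = 1224/24 - 30/48 = 50.375.
        z = (W - E[W]) / sqrt(Var[W]) = (9.5 - 18) / 7.0975 = -1.1976.
        Two-sided p = 2*Phi(z) = 0.231073.
Step 6: alpha = 0.1. fail to reject H0.

W+ = 9.5, W- = 26.5, W = min = 9.5, p = 0.231073, fail to reject H0.


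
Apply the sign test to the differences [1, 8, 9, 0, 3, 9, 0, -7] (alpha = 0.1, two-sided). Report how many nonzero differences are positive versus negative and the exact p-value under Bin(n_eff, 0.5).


Step 1: Discard zero differences. Original n = 8; n_eff = number of nonzero differences = 6.
Nonzero differences (with sign): +1, +8, +9, +3, +9, -7
Step 2: Count signs: positive = 5, negative = 1.
Step 3: Under H0: P(positive) = 0.5, so the number of positives S ~ Bin(6, 0.5).
Step 4: Two-sided exact p-value = sum of Bin(6,0.5) probabilities at or below the observed probability = 0.218750.
Step 5: alpha = 0.1. fail to reject H0.

n_eff = 6, pos = 5, neg = 1, p = 0.218750, fail to reject H0.


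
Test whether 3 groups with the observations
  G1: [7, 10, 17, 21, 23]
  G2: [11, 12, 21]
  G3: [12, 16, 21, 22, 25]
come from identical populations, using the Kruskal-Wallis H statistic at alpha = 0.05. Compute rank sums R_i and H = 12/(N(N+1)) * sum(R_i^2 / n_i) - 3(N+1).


Step 1: Combine all N = 13 observations and assign midranks.
sorted (value, group, rank): (7,G1,1), (10,G1,2), (11,G2,3), (12,G2,4.5), (12,G3,4.5), (16,G3,6), (17,G1,7), (21,G1,9), (21,G2,9), (21,G3,9), (22,G3,11), (23,G1,12), (25,G3,13)
Step 2: Sum ranks within each group.
R_1 = 31 (n_1 = 5)
R_2 = 16.5 (n_2 = 3)
R_3 = 43.5 (n_3 = 5)
Step 3: H = 12/(N(N+1)) * sum(R_i^2/n_i) - 3(N+1)
     = 12/(13*14) * (31^2/5 + 16.5^2/3 + 43.5^2/5) - 3*14
     = 0.065934 * 661.4 - 42
     = 1.608791.
Step 4: Ties present; correction factor C = 1 - 30/(13^3 - 13) = 0.986264. Corrected H = 1.608791 / 0.986264 = 1.631198.
Step 5: Under H0, H ~ chi^2(2); p-value = 0.442374.
Step 6: alpha = 0.05. fail to reject H0.

H = 1.6312, df = 2, p = 0.442374, fail to reject H0.


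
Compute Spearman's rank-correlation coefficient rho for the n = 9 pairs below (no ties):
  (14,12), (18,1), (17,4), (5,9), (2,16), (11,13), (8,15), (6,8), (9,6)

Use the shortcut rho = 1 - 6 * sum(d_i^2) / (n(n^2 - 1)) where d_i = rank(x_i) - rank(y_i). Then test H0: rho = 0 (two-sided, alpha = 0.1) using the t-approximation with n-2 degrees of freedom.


Step 1: Rank x and y separately (midranks; no ties here).
rank(x): 14->7, 18->9, 17->8, 5->2, 2->1, 11->6, 8->4, 6->3, 9->5
rank(y): 12->6, 1->1, 4->2, 9->5, 16->9, 13->7, 15->8, 8->4, 6->3
Step 2: d_i = R_x(i) - R_y(i); compute d_i^2.
  (7-6)^2=1, (9-1)^2=64, (8-2)^2=36, (2-5)^2=9, (1-9)^2=64, (6-7)^2=1, (4-8)^2=16, (3-4)^2=1, (5-3)^2=4
sum(d^2) = 196.
Step 3: rho = 1 - 6*196 / (9*(9^2 - 1)) = 1 - 1176/720 = -0.633333.
Step 4: Under H0, t = rho * sqrt((n-2)/(1-rho^2)) = -2.1653 ~ t(7).
Step 5: Two-sided p-value from the t-distribution with 7 df = 0.067086.
Step 6: alpha = 0.1. reject H0.

rho = -0.6333, p = 0.067086, reject H0 at alpha = 0.1.


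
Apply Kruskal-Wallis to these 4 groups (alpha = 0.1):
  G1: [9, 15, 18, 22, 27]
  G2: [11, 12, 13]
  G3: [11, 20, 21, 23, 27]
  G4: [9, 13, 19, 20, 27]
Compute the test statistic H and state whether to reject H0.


Step 1: Combine all N = 18 observations and assign midranks.
sorted (value, group, rank): (9,G1,1.5), (9,G4,1.5), (11,G2,3.5), (11,G3,3.5), (12,G2,5), (13,G2,6.5), (13,G4,6.5), (15,G1,8), (18,G1,9), (19,G4,10), (20,G3,11.5), (20,G4,11.5), (21,G3,13), (22,G1,14), (23,G3,15), (27,G1,17), (27,G3,17), (27,G4,17)
Step 2: Sum ranks within each group.
R_1 = 49.5 (n_1 = 5)
R_2 = 15 (n_2 = 3)
R_3 = 60 (n_3 = 5)
R_4 = 46.5 (n_4 = 5)
Step 3: H = 12/(N(N+1)) * sum(R_i^2/n_i) - 3(N+1)
     = 12/(18*19) * (49.5^2/5 + 15^2/3 + 60^2/5 + 46.5^2/5) - 3*19
     = 0.035088 * 1717.5 - 57
     = 3.263158.
Step 4: Ties present; correction factor C = 1 - 48/(18^3 - 18) = 0.991744. Corrected H = 3.263158 / 0.991744 = 3.290323.
Step 5: Under H0, H ~ chi^2(3); p-value = 0.348992.
Step 6: alpha = 0.1. fail to reject H0.

H = 3.2903, df = 3, p = 0.348992, fail to reject H0.


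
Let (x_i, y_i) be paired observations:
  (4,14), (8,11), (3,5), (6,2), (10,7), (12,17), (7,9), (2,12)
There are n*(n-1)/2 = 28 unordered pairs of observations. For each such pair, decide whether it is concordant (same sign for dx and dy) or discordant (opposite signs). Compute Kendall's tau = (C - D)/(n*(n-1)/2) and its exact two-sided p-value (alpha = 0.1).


Step 1: Enumerate the 28 unordered pairs (i,j) with i<j and classify each by sign(x_j-x_i) * sign(y_j-y_i).
  (1,2):dx=+4,dy=-3->D; (1,3):dx=-1,dy=-9->C; (1,4):dx=+2,dy=-12->D; (1,5):dx=+6,dy=-7->D
  (1,6):dx=+8,dy=+3->C; (1,7):dx=+3,dy=-5->D; (1,8):dx=-2,dy=-2->C; (2,3):dx=-5,dy=-6->C
  (2,4):dx=-2,dy=-9->C; (2,5):dx=+2,dy=-4->D; (2,6):dx=+4,dy=+6->C; (2,7):dx=-1,dy=-2->C
  (2,8):dx=-6,dy=+1->D; (3,4):dx=+3,dy=-3->D; (3,5):dx=+7,dy=+2->C; (3,6):dx=+9,dy=+12->C
  (3,7):dx=+4,dy=+4->C; (3,8):dx=-1,dy=+7->D; (4,5):dx=+4,dy=+5->C; (4,6):dx=+6,dy=+15->C
  (4,7):dx=+1,dy=+7->C; (4,8):dx=-4,dy=+10->D; (5,6):dx=+2,dy=+10->C; (5,7):dx=-3,dy=+2->D
  (5,8):dx=-8,dy=+5->D; (6,7):dx=-5,dy=-8->C; (6,8):dx=-10,dy=-5->C; (7,8):dx=-5,dy=+3->D
Step 2: C = 16, D = 12, total pairs = 28.
Step 3: tau = (C - D)/(n(n-1)/2) = (16 - 12)/28 = 0.142857.
Step 4: Exact two-sided p-value (enumerate n! = 40320 permutations of y under H0): p = 0.719544.
Step 5: alpha = 0.1. fail to reject H0.

tau_b = 0.1429 (C=16, D=12), p = 0.719544, fail to reject H0.


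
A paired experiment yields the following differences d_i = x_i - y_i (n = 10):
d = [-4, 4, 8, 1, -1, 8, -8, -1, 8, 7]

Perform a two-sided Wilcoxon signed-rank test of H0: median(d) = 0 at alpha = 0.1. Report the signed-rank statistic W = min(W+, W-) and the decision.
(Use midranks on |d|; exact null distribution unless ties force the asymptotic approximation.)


Step 1: Drop any zero differences (none here) and take |d_i|.
|d| = [4, 4, 8, 1, 1, 8, 8, 1, 8, 7]
Step 2: Midrank |d_i| (ties get averaged ranks).
ranks: |4|->4.5, |4|->4.5, |8|->8.5, |1|->2, |1|->2, |8|->8.5, |8|->8.5, |1|->2, |8|->8.5, |7|->6
Step 3: Attach original signs; sum ranks with positive sign and with negative sign.
W+ = 4.5 + 8.5 + 2 + 8.5 + 8.5 + 6 = 38
W- = 4.5 + 2 + 8.5 + 2 = 17
(Check: W+ + W- = 55 should equal n(n+1)/2 = 55.)
Step 4: Test statistic W = min(W+, W-) = 17.
Step 5: Ties in |d|, so use the tie-corrected normal approximation.
        E[W] = n(n+1)/4 = 10*11/4 = 27.5.
        Tie groups: |d|=1 (t=3), |d|=4 (t=2), |d|=8 (t=4); sum(t^3 - t) = 90.
        Var[W] = n(n+1)(2n+1)/24 - sum(t^3-t)/48 = 2310/24 - 90/48 = 94.375.
        z = (W - E[W]) / sqrt(Var[W]) = (17 - 27.5) / 9.7147 = -1.0808.
        Two-sided p = 2*Phi(z) = 0.279769.
Step 6: alpha = 0.1. fail to reject H0.

W+ = 38, W- = 17, W = min = 17, p = 0.279769, fail to reject H0.
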